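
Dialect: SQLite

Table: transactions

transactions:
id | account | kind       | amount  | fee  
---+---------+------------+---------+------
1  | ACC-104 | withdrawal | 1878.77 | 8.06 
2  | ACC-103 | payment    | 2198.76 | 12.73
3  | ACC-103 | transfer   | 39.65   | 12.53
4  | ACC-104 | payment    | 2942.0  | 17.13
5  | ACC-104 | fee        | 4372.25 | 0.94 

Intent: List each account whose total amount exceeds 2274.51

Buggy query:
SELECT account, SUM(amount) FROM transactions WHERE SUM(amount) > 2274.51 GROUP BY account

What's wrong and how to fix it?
Bug: SUM(amount) is an aggregate, but WHERE filters rows before aggregation

Fix: Move the aggregate condition to a HAVING clause

Corrected query:
SELECT account, SUM(amount) FROM transactions GROUP BY account HAVING SUM(amount) > 2274.51

Result:
account | SUM(amount)
--------+------------
ACC-104 | 9193.02    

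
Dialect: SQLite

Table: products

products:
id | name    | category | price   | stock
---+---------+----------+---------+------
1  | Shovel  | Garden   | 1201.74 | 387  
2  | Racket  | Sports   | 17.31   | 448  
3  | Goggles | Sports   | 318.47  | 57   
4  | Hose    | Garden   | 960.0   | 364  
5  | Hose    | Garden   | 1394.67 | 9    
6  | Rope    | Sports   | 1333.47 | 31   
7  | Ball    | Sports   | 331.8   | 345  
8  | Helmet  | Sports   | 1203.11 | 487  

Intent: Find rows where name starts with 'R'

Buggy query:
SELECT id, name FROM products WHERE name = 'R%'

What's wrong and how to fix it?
Bug: '=' compares the literal string including the % character; pattern matching needs LIKE

Fix: Use LIKE for wildcard pattern matching

Corrected query:
SELECT id, name FROM products WHERE name LIKE 'R%'

Result:
id | name  
---+-------
2  | Racket
6  | Rope  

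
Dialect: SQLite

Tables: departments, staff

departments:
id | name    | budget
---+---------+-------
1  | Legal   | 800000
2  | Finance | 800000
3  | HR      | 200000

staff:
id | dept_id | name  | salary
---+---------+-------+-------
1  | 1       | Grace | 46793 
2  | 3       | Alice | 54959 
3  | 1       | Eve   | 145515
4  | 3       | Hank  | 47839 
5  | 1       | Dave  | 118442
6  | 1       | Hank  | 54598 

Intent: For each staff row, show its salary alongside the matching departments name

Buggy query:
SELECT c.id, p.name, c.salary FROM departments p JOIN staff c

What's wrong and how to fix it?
Bug: JOIN with no ON clause produces a cartesian product; every staff row pairs with every departments row

Fix: Specify the join condition linking the foreign key to the parent id

Corrected query:
SELECT c.id, p.name, c.salary FROM departments p JOIN staff c ON c.dept_id = p.id

Result:
id | name  | salary
---+-------+-------
1  | Legal | 46793 
2  | HR    | 54959 
3  | Legal | 145515
4  | HR    | 47839 
5  | Legal | 118442
6  | Legal | 54598 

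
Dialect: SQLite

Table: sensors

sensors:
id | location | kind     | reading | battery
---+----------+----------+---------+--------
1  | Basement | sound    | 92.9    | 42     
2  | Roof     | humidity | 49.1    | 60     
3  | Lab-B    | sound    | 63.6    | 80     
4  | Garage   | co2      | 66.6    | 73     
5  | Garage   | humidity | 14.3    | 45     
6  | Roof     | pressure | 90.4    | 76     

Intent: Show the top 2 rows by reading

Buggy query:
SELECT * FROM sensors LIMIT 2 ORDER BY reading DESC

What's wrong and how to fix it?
Bug: ORDER BY cannot follow LIMIT; LIMIT is the final clause

Fix: Sort with ORDER BY, then apply LIMIT

Corrected query:
SELECT * FROM sensors ORDER BY reading DESC LIMIT 2

Result:
id | location | kind     | reading | battery
---+----------+----------+---------+--------
1  | Basement | sound    | 92.9    | 42     
6  | Roof     | pressure | 90.4    | 76     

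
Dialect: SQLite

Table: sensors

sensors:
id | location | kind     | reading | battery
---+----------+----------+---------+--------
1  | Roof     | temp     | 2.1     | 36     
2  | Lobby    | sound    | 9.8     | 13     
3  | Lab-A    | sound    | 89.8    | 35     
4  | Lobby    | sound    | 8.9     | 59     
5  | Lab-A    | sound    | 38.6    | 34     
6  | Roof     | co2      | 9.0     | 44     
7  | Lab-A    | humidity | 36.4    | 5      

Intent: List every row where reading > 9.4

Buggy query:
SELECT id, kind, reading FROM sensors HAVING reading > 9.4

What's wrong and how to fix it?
Bug: HAVING filters the output of aggregation, but this query has no GROUP BY and no aggregate functions, so SQLite rejects it (HAVING clause on a non-aggregate query); the condition here is per row

Fix: Use WHERE for row-level filtering

Corrected query:
SELECT id, kind, reading FROM sensors WHERE reading > 9.4

Result:
id | kind     | reading
---+----------+--------
2  | sound    | 9.8    
3  | sound    | 89.8   
5  | sound    | 38.6   
7  | humidity | 36.4   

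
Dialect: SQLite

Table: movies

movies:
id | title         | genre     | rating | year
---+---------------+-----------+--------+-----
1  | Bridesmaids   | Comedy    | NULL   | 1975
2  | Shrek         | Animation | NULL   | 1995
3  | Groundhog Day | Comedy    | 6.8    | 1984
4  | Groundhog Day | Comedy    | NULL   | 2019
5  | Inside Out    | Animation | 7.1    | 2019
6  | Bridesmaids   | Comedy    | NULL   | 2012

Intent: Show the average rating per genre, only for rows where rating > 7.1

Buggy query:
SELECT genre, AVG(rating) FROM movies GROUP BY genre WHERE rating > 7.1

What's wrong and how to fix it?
Bug: Row-level WHERE must come before GROUP BY in the clause order

Fix: Place WHERE between FROM and GROUP BY

Corrected query:
SELECT genre, AVG(rating) FROM movies WHERE rating > 7.1 GROUP BY genre

Result:
(no rows)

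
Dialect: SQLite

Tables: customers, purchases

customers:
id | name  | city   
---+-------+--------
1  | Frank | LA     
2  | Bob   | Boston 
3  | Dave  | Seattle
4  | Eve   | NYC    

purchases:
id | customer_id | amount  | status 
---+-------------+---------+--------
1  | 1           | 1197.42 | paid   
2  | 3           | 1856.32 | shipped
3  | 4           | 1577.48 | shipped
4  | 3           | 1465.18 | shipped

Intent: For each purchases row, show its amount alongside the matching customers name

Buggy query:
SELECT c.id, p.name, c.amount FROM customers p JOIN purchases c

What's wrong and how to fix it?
Bug: Missing join condition: each purchases row is matched to all customers rows instead of just its own

Fix: Specify the join condition linking the foreign key to the parent id

Corrected query:
SELECT c.id, p.name, c.amount FROM customers p JOIN purchases c ON c.customer_id = p.id

Result:
id | name  | amount 
---+-------+--------
1  | Frank | 1197.42
2  | Dave  | 1856.32
3  | Eve   | 1577.48
4  | Dave  | 1465.18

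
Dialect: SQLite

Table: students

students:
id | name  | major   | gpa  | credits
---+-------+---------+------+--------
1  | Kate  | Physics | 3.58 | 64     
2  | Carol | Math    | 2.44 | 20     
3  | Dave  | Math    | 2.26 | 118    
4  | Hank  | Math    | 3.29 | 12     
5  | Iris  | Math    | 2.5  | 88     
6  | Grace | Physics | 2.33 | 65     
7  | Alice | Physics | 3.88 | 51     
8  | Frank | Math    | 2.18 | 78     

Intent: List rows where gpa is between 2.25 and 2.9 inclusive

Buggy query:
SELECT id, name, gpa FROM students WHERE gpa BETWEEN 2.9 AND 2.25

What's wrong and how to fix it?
Bug: The bounds are reversed; BETWEEN a AND b requires a <= b to match anything

Fix: Swap the bounds so the smaller value comes first

Corrected query:
SELECT id, name, gpa FROM students WHERE gpa BETWEEN 2.25 AND 2.9

Result:
id | name  | gpa 
---+-------+-----
2  | Carol | 2.44
3  | Dave  | 2.26
5  | Iris  | 2.5 
6  | Grace | 2.33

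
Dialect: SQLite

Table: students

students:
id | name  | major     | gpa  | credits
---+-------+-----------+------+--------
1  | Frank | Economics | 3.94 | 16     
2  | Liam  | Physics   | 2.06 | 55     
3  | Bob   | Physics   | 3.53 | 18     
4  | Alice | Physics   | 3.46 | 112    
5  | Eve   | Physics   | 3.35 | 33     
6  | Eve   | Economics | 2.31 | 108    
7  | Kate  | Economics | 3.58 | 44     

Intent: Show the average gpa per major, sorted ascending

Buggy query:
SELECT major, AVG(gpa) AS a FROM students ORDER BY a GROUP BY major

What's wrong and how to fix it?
Bug: GROUP BY must precede ORDER BY

Fix: Reorder: SELECT … FROM … GROUP BY … ORDER BY …

Corrected query:
SELECT major, AVG(gpa) AS a FROM students GROUP BY major ORDER BY a

Result:
major     | a       
----------+---------
Physics   | 3.1     
Economics | 3.276667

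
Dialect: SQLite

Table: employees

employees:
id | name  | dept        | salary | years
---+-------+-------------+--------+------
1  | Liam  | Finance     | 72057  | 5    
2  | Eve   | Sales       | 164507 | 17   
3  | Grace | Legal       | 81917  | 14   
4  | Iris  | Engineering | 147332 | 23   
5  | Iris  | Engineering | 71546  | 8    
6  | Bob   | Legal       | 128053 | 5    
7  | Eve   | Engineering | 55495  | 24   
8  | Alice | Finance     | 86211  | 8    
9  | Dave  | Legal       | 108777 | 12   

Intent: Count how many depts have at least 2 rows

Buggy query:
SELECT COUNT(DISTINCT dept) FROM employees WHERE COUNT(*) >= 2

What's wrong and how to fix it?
Bug: COUNT(*) cannot appear in WHERE; the per-group count doesn't exist yet

Fix: Use a subquery that GROUPs and filters with HAVING, then count its rows

Corrected query:
SELECT COUNT(*) FROM (SELECT dept FROM employees GROUP BY dept HAVING COUNT(*) >= 2)

Result:
COUNT(*)
--------
3       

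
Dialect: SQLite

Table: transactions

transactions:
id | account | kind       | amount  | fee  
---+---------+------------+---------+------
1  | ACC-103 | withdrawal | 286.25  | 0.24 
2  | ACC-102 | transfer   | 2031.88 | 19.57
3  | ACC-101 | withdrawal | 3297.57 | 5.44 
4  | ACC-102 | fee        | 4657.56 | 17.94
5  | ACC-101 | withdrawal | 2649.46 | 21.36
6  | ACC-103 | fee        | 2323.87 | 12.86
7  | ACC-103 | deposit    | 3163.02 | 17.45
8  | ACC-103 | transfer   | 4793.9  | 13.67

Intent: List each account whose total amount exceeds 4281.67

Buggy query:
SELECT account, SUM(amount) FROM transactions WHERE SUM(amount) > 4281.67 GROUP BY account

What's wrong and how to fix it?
Bug: SUM(amount) is an aggregate, but WHERE filters rows before aggregation

Fix: Use HAVING (which filters groups after aggregation) instead of WHERE

Corrected query:
SELECT account, SUM(amount) FROM transactions GROUP BY account HAVING SUM(amount) > 4281.67

Result:
account | SUM(amount)
--------+------------
ACC-101 | 5947.03    
ACC-102 | 6689.44    
ACC-103 | 10567.04   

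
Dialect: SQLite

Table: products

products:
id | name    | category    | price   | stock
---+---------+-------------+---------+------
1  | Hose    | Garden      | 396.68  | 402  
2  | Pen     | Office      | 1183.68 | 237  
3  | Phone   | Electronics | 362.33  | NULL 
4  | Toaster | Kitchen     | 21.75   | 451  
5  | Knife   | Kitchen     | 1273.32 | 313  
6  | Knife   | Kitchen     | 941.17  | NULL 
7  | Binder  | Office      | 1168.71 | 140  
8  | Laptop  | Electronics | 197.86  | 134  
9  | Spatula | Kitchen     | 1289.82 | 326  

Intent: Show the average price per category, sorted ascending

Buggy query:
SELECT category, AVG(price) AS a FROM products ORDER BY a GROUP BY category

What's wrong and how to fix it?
Bug: GROUP BY must precede ORDER BY

Fix: Move ORDER BY to the end, after GROUP BY

Corrected query:
SELECT category, AVG(price) AS a FROM products GROUP BY category ORDER BY a

Result:
category    | a       
------------+---------
Electronics | 280.095 
Garden      | 396.68  
Kitchen     | 881.515 
Office      | 1176.195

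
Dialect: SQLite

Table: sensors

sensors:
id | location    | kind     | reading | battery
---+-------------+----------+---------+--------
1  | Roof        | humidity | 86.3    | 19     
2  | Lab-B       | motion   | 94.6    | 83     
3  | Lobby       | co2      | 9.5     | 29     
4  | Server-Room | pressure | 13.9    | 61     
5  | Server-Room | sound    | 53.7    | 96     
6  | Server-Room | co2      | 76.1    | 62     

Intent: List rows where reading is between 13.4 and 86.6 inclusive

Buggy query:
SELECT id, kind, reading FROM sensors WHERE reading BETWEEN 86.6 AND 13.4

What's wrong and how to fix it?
Bug: The bounds are reversed; BETWEEN a AND b requires a <= b to match anything

Fix: Swap the bounds so the smaller value comes first

Corrected query:
SELECT id, kind, reading FROM sensors WHERE reading BETWEEN 13.4 AND 86.6

Result:
id | kind     | reading
---+----------+--------
1  | humidity | 86.3   
4  | pressure | 13.9   
5  | sound    | 53.7   
6  | co2      | 76.1   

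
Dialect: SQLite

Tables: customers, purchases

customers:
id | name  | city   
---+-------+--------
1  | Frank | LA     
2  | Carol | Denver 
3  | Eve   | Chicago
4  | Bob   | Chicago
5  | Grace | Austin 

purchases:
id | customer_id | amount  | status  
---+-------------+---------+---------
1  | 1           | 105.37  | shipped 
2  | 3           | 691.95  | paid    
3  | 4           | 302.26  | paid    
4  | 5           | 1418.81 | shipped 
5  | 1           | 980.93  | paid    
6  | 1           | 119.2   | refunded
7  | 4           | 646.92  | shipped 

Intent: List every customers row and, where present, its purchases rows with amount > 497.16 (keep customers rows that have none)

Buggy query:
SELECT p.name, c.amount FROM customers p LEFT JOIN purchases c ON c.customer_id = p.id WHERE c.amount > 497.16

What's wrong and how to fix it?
Bug: Filtering c.amount in WHERE discards the NULL rows produced by LEFT JOIN, turning it into an inner join

Fix: Put 'c.amount > 497.16' in the JOIN's ON clause instead of WHERE

Corrected query:
SELECT p.name, c.amount FROM customers p LEFT JOIN purchases c ON c.customer_id = p.id AND c.amount > 497.16

Result:
name  | amount 
------+--------
Frank | 980.93 
Carol | NULL   
Eve   | 691.95 
Bob   | 646.92 
Grace | 1418.81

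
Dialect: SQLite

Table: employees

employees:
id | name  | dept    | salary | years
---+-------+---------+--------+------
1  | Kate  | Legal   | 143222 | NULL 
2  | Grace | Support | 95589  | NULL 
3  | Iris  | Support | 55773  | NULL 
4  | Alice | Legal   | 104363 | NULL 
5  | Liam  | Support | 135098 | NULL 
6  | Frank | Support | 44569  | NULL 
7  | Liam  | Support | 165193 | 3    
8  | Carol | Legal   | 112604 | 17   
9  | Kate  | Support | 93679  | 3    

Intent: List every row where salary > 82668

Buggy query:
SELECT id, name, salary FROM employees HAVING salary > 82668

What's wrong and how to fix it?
Bug: This is a non-aggregate query (no GROUP BY, no aggregates), so in SQLite the HAVING clause is invalid here; a row-level condition belongs in WHERE

Fix: Use WHERE for row-level filtering

Corrected query:
SELECT id, name, salary FROM employees WHERE salary > 82668

Result:
id | name  | salary
---+-------+-------
1  | Kate  | 143222
2  | Grace | 95589 
4  | Alice | 104363
5  | Liam  | 135098
7  | Liam  | 165193
8  | Carol | 112604
9  | Kate  | 93679 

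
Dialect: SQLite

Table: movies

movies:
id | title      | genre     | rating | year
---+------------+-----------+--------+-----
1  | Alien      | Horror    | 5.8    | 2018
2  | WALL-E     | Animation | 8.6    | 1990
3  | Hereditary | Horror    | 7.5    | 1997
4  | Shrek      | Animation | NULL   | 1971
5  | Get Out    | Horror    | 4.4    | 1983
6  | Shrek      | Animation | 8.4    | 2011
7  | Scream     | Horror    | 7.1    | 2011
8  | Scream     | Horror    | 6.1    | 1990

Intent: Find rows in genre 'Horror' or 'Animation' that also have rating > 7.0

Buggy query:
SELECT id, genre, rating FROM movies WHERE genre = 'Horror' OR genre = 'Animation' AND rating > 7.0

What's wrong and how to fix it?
Bug: AND binds tighter than OR, so this parses as genre = 'Horror' OR (genre = 'Animation' AND rating > 7.0)

Fix: Group the OR with parentheses (or use IN), then AND the threshold

Corrected query:
SELECT id, genre, rating FROM movies WHERE (genre = 'Horror' OR genre = 'Animation') AND rating > 7.0

Result:
id | genre     | rating
---+-----------+-------
2  | Animation | 8.6   
3  | Horror    | 7.5   
6  | Animation | 8.4   
7  | Horror    | 7.1   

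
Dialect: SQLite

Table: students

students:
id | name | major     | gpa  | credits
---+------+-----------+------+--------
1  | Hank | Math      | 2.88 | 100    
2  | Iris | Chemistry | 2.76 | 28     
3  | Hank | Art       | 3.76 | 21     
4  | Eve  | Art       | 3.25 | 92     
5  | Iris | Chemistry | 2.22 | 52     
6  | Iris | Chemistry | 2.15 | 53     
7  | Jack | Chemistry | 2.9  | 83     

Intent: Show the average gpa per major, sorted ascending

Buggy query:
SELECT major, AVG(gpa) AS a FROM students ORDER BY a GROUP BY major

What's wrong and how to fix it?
Bug: ORDER BY appears before GROUP BY; SQL clause order requires GROUP BY first

Fix: Move ORDER BY to the end, after GROUP BY

Corrected query:
SELECT major, AVG(gpa) AS a FROM students GROUP BY major ORDER BY a

Result:
major     | a     
----------+-------
Chemistry | 2.5075
Math      | 2.88  
Art       | 3.505 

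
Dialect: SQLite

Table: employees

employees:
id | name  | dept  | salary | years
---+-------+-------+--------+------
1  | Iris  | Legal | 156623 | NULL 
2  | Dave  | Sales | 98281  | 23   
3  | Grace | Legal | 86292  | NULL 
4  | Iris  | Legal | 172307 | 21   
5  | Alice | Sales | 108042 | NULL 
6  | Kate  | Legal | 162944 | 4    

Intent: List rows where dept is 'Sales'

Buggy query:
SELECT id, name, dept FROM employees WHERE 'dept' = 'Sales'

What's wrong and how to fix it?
Bug: Single quotes denote string literals in SQL; the column name is being compared as a constant string

Fix: Reference the column as dept without single quotes

Corrected query:
SELECT id, name, dept FROM employees WHERE dept = 'Sales'

Result:
id | name  | dept 
---+-------+------
2  | Dave  | Sales
5  | Alice | Sales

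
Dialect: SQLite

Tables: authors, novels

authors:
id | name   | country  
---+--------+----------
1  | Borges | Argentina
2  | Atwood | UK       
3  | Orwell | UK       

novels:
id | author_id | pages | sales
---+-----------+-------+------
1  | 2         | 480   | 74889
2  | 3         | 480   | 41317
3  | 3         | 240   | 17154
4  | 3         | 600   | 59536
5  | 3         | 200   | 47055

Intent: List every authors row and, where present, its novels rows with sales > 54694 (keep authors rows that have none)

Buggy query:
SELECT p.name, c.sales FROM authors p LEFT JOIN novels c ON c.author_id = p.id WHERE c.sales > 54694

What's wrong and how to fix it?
Bug: A WHERE condition on the right-hand table after LEFT JOIN drops unmatched parents

Fix: Put 'c.sales > 54694' in the JOIN's ON clause instead of WHERE

Corrected query:
SELECT p.name, c.sales FROM authors p LEFT JOIN novels c ON c.author_id = p.id AND c.sales > 54694

Result:
name   | sales
-------+------
Borges | NULL 
Atwood | 74889
Orwell | 59536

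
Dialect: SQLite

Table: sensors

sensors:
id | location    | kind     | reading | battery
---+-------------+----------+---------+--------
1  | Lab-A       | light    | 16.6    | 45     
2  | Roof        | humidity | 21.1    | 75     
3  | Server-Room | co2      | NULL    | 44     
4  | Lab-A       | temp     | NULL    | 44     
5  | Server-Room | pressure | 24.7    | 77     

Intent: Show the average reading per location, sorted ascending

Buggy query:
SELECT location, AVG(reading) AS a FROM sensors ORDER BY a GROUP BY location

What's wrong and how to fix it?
Bug: GROUP BY must precede ORDER BY

Fix: Reorder: SELECT … FROM … GROUP BY … ORDER BY …

Corrected query:
SELECT location, AVG(reading) AS a FROM sensors GROUP BY location ORDER BY a

Result:
location    | a   
------------+-----
Lab-A       | 16.6
Roof        | 21.1
Server-Room | 24.7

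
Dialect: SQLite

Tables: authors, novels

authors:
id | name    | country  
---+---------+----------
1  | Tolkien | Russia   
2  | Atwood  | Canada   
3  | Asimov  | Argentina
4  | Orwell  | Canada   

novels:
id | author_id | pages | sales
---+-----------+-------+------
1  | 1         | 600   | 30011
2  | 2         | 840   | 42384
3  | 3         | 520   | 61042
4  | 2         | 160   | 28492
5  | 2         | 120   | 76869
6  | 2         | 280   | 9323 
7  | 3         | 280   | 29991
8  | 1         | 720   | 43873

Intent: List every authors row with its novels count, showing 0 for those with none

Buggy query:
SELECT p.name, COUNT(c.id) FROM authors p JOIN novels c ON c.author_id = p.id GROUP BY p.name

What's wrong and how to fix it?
Bug: An inner join excludes parents with zero children

Fix: Switch to LEFT JOIN to retain unmatched parent rows

Corrected query:
SELECT p.name, COUNT(c.id) FROM authors p LEFT JOIN novels c ON c.author_id = p.id GROUP BY p.name

Result:
name    | COUNT(c.id)
--------+------------
Asimov  | 2          
Atwood  | 4          
Orwell  | 0          
Tolkien | 2          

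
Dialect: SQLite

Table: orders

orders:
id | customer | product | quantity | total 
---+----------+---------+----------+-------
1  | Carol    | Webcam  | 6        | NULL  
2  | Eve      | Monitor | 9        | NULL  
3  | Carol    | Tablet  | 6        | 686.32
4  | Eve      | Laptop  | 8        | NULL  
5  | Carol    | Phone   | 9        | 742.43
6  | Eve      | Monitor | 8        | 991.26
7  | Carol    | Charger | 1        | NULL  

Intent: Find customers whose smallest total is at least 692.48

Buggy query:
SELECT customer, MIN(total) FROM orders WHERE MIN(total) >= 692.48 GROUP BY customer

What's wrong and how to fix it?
Bug: Aggregates like MIN are computed per group after WHERE runs

Fix: Replace WHERE with HAVING after the GROUP BY

Corrected query:
SELECT customer, MIN(total) FROM orders GROUP BY customer HAVING MIN(total) >= 692.48

Result:
customer | MIN(total)
---------+-----------
Eve      | 991.26    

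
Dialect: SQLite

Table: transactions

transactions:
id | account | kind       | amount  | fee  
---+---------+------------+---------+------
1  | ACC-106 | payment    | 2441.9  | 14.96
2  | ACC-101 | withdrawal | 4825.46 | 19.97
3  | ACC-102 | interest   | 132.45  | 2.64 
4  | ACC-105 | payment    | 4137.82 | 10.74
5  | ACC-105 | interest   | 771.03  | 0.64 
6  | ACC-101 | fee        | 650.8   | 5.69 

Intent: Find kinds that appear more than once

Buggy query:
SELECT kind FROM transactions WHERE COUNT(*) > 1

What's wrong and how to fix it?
Bug: COUNT(*) is an aggregate and cannot be used in WHERE

Fix: Group first, then use HAVING for the count condition

Corrected query:
SELECT kind FROM transactions GROUP BY kind HAVING COUNT(*) > 1

Result:
kind    
--------
interest
payment 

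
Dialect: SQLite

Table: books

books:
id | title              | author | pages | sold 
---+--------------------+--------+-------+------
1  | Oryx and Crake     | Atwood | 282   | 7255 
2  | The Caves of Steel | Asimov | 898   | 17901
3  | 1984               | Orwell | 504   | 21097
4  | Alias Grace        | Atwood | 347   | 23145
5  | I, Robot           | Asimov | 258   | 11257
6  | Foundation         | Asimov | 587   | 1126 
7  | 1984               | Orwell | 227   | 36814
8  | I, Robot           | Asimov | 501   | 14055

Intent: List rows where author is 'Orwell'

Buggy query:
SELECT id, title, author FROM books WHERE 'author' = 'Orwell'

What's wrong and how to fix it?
Bug: Single quotes denote string literals in SQL; the column name is being compared as a constant string

Fix: Remove the quotes around the column name (or use double quotes for an identifier)

Corrected query:
SELECT id, title, author FROM books WHERE author = 'Orwell'

Result:
id | title | author
---+-------+-------
3  | 1984  | Orwell
7  | 1984  | Orwell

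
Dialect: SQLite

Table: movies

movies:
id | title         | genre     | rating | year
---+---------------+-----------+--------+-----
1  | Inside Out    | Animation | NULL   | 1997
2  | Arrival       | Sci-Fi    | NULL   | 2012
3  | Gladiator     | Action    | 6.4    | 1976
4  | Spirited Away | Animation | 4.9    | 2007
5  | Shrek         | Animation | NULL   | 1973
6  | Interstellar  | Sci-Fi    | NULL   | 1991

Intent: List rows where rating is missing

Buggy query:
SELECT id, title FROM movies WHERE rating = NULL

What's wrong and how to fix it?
Bug: '= NULL' is always unknown in SQL three-valued logic, so no rows match

Fix: Replace '= NULL' with 'IS NULL'

Corrected query:
SELECT id, title FROM movies WHERE rating IS NULL

Result:
id | title       
---+-------------
1  | Inside Out  
2  | Arrival     
5  | Shrek       
6  | Interstellar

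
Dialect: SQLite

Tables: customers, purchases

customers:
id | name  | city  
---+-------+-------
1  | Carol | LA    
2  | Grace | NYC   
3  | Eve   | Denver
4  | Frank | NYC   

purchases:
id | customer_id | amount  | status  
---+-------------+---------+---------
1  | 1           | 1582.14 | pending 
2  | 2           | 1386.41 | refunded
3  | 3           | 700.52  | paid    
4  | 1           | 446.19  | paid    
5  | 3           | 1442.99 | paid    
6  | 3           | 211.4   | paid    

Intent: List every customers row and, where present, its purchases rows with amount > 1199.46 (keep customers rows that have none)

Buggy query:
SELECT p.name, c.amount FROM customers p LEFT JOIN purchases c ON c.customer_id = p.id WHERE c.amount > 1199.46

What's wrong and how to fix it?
Bug: Filtering c.amount in WHERE discards the NULL rows produced by LEFT JOIN, turning it into an inner join

Fix: Put 'c.amount > 1199.46' in the JOIN's ON clause instead of WHERE

Corrected query:
SELECT p.name, c.amount FROM customers p LEFT JOIN purchases c ON c.customer_id = p.id AND c.amount > 1199.46

Result:
name  | amount 
------+--------
Carol | 1582.14
Grace | 1386.41
Eve   | 1442.99
Frank | NULL   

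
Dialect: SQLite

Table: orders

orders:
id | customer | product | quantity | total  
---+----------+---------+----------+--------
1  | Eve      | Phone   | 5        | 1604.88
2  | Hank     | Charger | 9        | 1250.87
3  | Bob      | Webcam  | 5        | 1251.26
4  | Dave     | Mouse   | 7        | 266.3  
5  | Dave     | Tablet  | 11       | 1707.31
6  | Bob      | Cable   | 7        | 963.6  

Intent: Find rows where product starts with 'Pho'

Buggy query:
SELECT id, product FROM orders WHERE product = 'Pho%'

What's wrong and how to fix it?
Bug: '=' compares the literal string including the % character; pattern matching needs LIKE

Fix: Use LIKE for wildcard pattern matching

Corrected query:
SELECT id, product FROM orders WHERE product LIKE 'Pho%'

Result:
id | product
---+--------
1  | Phone  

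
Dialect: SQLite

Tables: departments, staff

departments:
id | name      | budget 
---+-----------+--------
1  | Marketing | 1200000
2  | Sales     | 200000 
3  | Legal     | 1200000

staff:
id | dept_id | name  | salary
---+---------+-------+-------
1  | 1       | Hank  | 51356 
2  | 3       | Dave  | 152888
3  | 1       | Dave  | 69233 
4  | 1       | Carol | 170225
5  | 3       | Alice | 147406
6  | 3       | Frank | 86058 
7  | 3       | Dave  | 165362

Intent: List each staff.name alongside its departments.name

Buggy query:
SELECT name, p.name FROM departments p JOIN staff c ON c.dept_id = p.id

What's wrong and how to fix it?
Bug: 'name' exists in both joined tables, so the database can't tell which one is meant

Fix: Prefix ambiguous columns with the table alias

Corrected query:
SELECT c.name, p.name FROM departments p JOIN staff c ON c.dept_id = p.id

Result:
name  | name     
------+----------
Hank  | Marketing
Dave  | Legal    
Dave  | Marketing
Carol | Marketing
Alice | Legal    
Frank | Legal    
Dave  | Legal    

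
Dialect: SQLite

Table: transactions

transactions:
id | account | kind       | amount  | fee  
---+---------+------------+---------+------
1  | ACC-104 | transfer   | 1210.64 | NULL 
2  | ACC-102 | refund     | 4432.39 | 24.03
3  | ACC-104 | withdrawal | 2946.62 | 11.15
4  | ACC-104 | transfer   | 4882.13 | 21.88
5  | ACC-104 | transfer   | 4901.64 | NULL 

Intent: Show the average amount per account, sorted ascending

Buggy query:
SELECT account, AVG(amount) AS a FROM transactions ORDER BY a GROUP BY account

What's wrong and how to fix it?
Bug: ORDER BY appears before GROUP BY; SQL clause order requires GROUP BY first

Fix: Reorder: SELECT … FROM … GROUP BY … ORDER BY …

Corrected query:
SELECT account, AVG(amount) AS a FROM transactions GROUP BY account ORDER BY a

Result:
account | a        
--------+----------
ACC-104 | 3485.2575
ACC-102 | 4432.39  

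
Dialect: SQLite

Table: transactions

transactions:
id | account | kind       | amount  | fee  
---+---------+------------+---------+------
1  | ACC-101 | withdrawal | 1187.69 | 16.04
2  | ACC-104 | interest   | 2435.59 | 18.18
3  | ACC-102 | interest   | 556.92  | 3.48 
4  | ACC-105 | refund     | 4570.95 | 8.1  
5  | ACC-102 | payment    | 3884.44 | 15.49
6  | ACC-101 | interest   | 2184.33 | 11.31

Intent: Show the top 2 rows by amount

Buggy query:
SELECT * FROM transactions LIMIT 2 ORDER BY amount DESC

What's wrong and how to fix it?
Bug: ORDER BY cannot follow LIMIT; LIMIT is the final clause

Fix: Sort with ORDER BY, then apply LIMIT

Corrected query:
SELECT * FROM transactions ORDER BY amount DESC LIMIT 2

Result:
id | account | kind    | amount  | fee  
---+---------+---------+---------+------
4  | ACC-105 | refund  | 4570.95 | 8.1  
5  | ACC-102 | payment | 3884.44 | 15.49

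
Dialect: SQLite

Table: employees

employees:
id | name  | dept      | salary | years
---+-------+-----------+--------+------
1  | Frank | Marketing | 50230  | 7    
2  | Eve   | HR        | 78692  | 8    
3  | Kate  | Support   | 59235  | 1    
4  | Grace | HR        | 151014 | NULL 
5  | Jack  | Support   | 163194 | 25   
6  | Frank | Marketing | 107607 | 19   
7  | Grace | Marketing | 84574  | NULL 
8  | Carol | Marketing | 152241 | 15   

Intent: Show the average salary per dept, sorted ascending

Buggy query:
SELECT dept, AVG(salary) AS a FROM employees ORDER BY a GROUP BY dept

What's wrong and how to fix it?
Bug: GROUP BY must precede ORDER BY

Fix: Reorder: SELECT … FROM … GROUP BY … ORDER BY …

Corrected query:
SELECT dept, AVG(salary) AS a FROM employees GROUP BY dept ORDER BY a

Result:
dept      | a       
----------+---------
Marketing | 98663   
Support   | 111214.5
HR        | 114853  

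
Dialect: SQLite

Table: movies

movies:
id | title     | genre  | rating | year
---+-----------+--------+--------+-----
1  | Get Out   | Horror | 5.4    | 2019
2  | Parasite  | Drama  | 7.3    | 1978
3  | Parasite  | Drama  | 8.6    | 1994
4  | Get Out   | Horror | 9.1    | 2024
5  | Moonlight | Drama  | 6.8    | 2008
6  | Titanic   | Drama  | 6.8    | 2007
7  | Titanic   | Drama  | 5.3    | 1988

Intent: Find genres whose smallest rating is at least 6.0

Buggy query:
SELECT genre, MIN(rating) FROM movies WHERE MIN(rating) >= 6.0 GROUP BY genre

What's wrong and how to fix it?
Bug: MIN() in WHERE is a misuse of aggregate

Fix: Replace WHERE with HAVING after the GROUP BY

Corrected query:
SELECT genre, MIN(rating) FROM movies GROUP BY genre HAVING MIN(rating) >= 6.0

Result:
(no rows)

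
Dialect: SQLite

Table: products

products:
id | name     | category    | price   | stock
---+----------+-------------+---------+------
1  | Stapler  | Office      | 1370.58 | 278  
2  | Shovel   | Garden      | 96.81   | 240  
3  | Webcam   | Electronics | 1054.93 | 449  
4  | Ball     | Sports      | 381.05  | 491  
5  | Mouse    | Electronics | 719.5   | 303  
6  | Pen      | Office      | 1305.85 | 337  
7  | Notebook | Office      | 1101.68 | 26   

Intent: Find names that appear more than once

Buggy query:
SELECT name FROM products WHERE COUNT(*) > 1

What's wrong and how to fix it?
Bug: WHERE can't reference COUNT(*); aggregates are computed after WHERE

Fix: Group first, then use HAVING for the count condition

Corrected query:
SELECT name FROM products GROUP BY name HAVING COUNT(*) > 1

Result:
(no rows)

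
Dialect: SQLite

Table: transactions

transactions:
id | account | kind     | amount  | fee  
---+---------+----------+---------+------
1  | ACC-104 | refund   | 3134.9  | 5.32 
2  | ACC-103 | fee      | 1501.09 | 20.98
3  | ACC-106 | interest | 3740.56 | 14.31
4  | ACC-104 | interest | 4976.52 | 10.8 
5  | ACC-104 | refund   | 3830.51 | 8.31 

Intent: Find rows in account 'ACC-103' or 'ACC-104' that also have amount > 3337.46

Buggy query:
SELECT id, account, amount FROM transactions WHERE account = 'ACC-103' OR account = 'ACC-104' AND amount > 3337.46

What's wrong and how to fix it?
Bug: AND binds tighter than OR, so this parses as account = 'ACC-103' OR (account = 'ACC-104' AND amount > 3337.46)

Fix: Group the OR with parentheses (or use IN), then AND the threshold

Corrected query:
SELECT id, account, amount FROM transactions WHERE (account = 'ACC-103' OR account = 'ACC-104') AND amount > 3337.46

Result:
id | account | amount 
---+---------+--------
4  | ACC-104 | 4976.52
5  | ACC-104 | 3830.51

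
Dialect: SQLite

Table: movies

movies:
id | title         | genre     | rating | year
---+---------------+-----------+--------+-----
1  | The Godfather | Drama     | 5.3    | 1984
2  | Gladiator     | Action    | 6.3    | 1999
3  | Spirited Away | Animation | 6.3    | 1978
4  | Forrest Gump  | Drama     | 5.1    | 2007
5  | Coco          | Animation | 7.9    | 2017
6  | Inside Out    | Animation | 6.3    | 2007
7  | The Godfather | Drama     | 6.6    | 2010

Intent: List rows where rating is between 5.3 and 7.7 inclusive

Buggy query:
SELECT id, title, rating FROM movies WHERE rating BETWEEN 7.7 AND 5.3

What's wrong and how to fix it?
Bug: The bounds are reversed; BETWEEN a AND b requires a <= b to match anything

Fix: Swap the bounds so the smaller value comes first

Corrected query:
SELECT id, title, rating FROM movies WHERE rating BETWEEN 5.3 AND 7.7

Result:
id | title         | rating
---+---------------+-------
1  | The Godfather | 5.3   
2  | Gladiator     | 6.3   
3  | Spirited Away | 6.3   
6  | Inside Out    | 6.3   
7  | The Godfather | 6.6   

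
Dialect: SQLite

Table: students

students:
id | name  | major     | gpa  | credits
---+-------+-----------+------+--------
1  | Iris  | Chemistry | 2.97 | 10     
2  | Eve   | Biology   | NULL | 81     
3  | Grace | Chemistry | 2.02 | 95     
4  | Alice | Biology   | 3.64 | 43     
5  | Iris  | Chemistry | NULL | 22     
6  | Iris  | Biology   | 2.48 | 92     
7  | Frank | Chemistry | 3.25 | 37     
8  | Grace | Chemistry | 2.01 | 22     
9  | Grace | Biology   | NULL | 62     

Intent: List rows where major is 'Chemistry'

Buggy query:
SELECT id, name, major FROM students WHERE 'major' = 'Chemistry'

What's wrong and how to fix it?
Bug: Single quotes denote string literals in SQL; the column name is being compared as a constant string

Fix: Remove the quotes around the column name (or use double quotes for an identifier)

Corrected query:
SELECT id, name, major FROM students WHERE major = 'Chemistry'

Result:
id | name  | major    
---+-------+----------
1  | Iris  | Chemistry
3  | Grace | Chemistry
5  | Iris  | Chemistry
7  | Frank | Chemistry
8  | Grace | Chemistry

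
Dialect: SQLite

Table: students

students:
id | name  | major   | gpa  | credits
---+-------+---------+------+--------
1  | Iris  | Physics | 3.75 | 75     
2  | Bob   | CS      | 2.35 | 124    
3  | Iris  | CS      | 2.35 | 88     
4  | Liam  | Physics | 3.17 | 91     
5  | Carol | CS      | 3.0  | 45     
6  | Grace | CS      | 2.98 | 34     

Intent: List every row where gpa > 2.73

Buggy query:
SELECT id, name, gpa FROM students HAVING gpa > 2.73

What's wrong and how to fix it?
Bug: HAVING filters the output of aggregation, but this query has no GROUP BY and no aggregate functions, so SQLite rejects it (HAVING clause on a non-aggregate query); the condition here is per row

Fix: Use WHERE for row-level filtering

Corrected query:
SELECT id, name, gpa FROM students WHERE gpa > 2.73

Result:
id | name  | gpa 
---+-------+-----
1  | Iris  | 3.75
4  | Liam  | 3.17
5  | Carol | 3   
6  | Grace | 2.98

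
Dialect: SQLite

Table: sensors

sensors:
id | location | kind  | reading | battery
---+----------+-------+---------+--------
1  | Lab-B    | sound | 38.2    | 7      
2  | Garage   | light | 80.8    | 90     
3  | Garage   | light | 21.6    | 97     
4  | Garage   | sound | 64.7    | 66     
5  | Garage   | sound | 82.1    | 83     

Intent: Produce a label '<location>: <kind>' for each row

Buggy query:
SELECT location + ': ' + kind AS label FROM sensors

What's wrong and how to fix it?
Bug: SQLite uses || for string concatenation; + coerces text to numbers (yielding 0)

Fix: Replace + with || to concatenate text

Corrected query:
SELECT location || ': ' || kind AS label FROM sensors

Result:
label        
-------------
Lab-B: sound 
Garage: light
Garage: light
Garage: sound
Garage: sound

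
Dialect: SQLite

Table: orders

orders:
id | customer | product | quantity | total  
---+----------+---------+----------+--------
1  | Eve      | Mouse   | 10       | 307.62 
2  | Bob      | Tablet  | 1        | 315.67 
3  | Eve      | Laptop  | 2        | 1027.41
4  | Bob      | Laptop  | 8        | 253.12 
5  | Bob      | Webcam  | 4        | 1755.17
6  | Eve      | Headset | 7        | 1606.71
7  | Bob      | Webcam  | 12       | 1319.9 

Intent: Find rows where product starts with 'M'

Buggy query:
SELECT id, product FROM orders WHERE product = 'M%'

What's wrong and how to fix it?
Bug: '=' compares the literal string including the % character; pattern matching needs LIKE

Fix: Replace '=' with LIKE so 'M%' is treated as a pattern

Corrected query:
SELECT id, product FROM orders WHERE product LIKE 'M%'

Result:
id | product
---+--------
1  | Mouse  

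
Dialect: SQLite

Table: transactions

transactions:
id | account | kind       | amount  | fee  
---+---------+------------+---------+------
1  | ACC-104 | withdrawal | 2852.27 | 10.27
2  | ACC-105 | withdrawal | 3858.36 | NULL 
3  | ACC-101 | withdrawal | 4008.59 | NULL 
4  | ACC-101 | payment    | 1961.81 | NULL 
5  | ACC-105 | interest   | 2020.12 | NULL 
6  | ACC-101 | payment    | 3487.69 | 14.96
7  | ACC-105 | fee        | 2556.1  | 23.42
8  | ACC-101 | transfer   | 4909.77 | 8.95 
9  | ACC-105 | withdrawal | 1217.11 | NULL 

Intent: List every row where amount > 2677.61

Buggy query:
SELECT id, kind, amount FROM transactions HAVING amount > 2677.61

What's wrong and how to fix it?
Bug: This is a non-aggregate query (no GROUP BY, no aggregates), so in SQLite the HAVING clause is invalid here; a row-level condition belongs in WHERE

Fix: Use WHERE for row-level filtering

Corrected query:
SELECT id, kind, amount FROM transactions WHERE amount > 2677.61

Result:
id | kind       | amount 
---+------------+--------
1  | withdrawal | 2852.27
2  | withdrawal | 3858.36
3  | withdrawal | 4008.59
6  | payment    | 3487.69
8  | transfer   | 4909.77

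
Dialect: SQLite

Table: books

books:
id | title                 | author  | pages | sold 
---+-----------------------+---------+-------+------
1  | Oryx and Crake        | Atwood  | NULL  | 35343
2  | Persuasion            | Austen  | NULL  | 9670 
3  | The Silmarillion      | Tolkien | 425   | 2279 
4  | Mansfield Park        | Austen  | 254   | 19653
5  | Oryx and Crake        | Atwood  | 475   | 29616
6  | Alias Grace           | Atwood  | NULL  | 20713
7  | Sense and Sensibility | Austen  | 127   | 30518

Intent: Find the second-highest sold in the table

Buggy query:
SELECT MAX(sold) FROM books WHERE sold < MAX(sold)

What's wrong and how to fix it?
Bug: MAX(sold) on the right of the comparison is an aggregate-in-WHERE error

Fix: Compute the overall MAX in a subquery, then take MAX of rows below it

Corrected query:
SELECT MAX(sold) FROM books WHERE sold < (SELECT MAX(sold) FROM books)

Result:
MAX(sold)
---------
30518    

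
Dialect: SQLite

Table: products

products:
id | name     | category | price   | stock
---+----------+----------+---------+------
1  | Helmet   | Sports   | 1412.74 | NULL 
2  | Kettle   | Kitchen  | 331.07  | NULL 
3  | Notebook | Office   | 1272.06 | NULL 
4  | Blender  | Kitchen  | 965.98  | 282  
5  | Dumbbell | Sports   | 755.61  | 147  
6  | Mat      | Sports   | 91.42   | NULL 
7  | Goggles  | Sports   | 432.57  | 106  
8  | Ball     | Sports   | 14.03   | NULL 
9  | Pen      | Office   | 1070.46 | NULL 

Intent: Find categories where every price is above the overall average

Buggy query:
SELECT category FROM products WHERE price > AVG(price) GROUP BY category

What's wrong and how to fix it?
Bug: WHERE evaluates per row before aggregation, so AVG() is unavailable

Fix: Compute the overall average in a scalar subquery and compare each group's MIN against it in HAVING

Corrected query:
SELECT category FROM products GROUP BY category HAVING MIN(price) > (SELECT AVG(price) FROM products)

Result:
category
--------
Office  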